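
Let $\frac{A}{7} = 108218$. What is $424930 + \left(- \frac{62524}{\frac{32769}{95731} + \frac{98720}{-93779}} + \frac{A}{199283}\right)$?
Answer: $\frac{93131685435955410816}{181561624538161} \approx 5.1295 \cdot 10^{5}$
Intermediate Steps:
$A = 757526$ ($A = 7 \cdot 108218 = 757526$)
$424930 + \left(- \frac{62524}{\frac{32769}{95731} + \frac{98720}{-93779}} + \frac{A}{199283}\right) = 424930 - \left(- \frac{108218}{28469} + \frac{62524}{\frac{32769}{95731} + \frac{98720}{-93779}}\right) = 424930 - \left(- \frac{108218}{28469} + \frac{62524}{32769 \cdot \frac{1}{95731} + 98720 \left(- \frac{1}{93779}\right)}\right) = 424930 - \left(- \frac{108218}{28469} + \frac{62524}{\frac{32769}{95731} - \frac{98720}{93779}}\right) = 424930 - \left(- \frac{108218}{28469} + \frac{62524}{- \frac{6377520269}{8977557449}}\right) = 424930 + \left(\left(-62524\right) \left(- \frac{8977557449}{6377520269}\right) + \frac{108218}{28469}\right) = 424930 + \left(\frac{561312801941276}{6377520269} + \frac{108218}{28469}\right) = 424930 + \frac{15980704320954657086}{181561624538161} = \frac{93131685435955410816}{181561624538161}$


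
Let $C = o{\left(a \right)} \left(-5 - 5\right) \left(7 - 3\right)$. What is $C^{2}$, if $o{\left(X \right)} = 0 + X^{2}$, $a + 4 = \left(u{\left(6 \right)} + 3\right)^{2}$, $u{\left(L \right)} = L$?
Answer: $56244865600$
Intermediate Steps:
$a = 77$ ($a = -4 + \left(6 + 3\right)^{2} = -4 + 9^{2} = -4 + 81 = 77$)
$o{\left(X \right)} = X^{2}$
$C = -237160$ ($C = 77^{2} \left(-5 - 5\right) \left(7 - 3\right) = 5929 \left(\left(-10\right) 4\right) = 5929 \left(-40\right) = -237160$)
$C^{2} = \left(-237160\right)^{2} = 56244865600$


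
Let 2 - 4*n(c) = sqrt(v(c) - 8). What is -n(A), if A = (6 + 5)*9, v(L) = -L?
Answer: -1/2 + I*sqrt(107)/4 ≈ -0.5 + 2.586*I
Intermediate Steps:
A = 99 (A = 11*9 = 99)
n(c) = 1/2 - sqrt(-8 - c)/4 (n(c) = 1/2 - sqrt(-c - 8)/4 = 1/2 - sqrt(-8 - c)/4)
-n(A) = -(1/2 - sqrt(-8 - 1*99)/4) = -(1/2 - sqrt(-8 - 99)/4) = -(1/2 - I*sqrt(107)/4) = -1/2 + I*sqrt(107)/4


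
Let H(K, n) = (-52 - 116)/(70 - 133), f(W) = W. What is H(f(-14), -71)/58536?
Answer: 1/21951 ≈ 4.5556e-5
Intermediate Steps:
H(K, n) = 8/3 (H(K, n) = -168/(-63) = -168*(-1/63) = 8/3)
H(f(-14), -71)/58536 = (8/3)/58536 = (8/3)*(1/58536) = 1/21951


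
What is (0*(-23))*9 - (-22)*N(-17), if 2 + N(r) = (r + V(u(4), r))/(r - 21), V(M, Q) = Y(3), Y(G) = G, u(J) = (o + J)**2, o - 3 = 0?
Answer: -682/19 ≈ -35.895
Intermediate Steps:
o = 3 (o = 3 + 0 = 3)
u(J) = (3 + J)**2
V(M, Q) = 3
N(r) = -2 + (3 + r)/(-21 + r) (N(r) = -2 + (r + 3)/(r - 21) = -2 + (3 + r)/(-21 + r))
(0*(-23))*9 - (-22)*N(-17) = (0*(-23))*9 - (-22)*(45 - 1*(-17))/(-21 - 17) = 0*9 - (-22)*(45 + 17)/(-38) = 0 - (-22)*(-1/38*62) = 0 - (-22)*(-31)/19 = 0 - 1*682/19 = 0 - 682/19 = -682/19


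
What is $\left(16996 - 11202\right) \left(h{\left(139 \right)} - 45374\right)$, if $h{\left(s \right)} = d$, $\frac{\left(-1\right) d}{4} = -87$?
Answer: $-260880644$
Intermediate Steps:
$d = 348$ ($d = \left(-4\right) \left(-87\right) = 348$)
$h{\left(s \right)} = 348$
$\left(16996 - 11202\right) \left(h{\left(139 \right)} - 45374\right) = \left(16996 - 11202\right) \left(348 - 45374\right) = 5794 \left(-45026\right) = -260880644$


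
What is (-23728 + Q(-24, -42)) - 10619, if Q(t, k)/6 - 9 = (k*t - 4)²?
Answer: 6013803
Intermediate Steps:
Q(t, k) = 54 + 6*(-4 + k*t)² (Q(t, k) = 54 + 6*(k*t - 4)² = 54 + 6*(-4 + k*t)²)
(-23728 + Q(-24, -42)) - 10619 = (-23728 + (54 + 6*(-4 - 42*(-24))²)) - 10619 = (-23728 + (54 + 6*(-4 + 1008)²)) - 10619 = (-23728 + (54 + 6*1004²)) - 10619 = (-23728 + (54 + 6*1008016)) - 10619 = (-23728 + (54 + 6048096)) - 10619 = (-23728 + 6048150) - 10619 = 6024422 - 10619 = 6013803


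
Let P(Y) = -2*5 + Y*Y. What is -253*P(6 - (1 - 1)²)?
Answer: -6578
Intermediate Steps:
P(Y) = -10 + Y²
-253*P(6 - (1 - 1)²) = -253*(-10 + (6 - (1 - 1)²)²) = -253*(-10 + (6 - 1*0²)²) = -253*(-10 + (6 - 1*0)²) = -253*(-10 + (6 + 0)²) = -253*(-10 + 6²) = -253*(-10 + 36) = -253*26 = -6578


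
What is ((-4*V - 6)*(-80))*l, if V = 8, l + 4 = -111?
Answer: -349600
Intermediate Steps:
l = -115 (l = -4 - 111 = -115)
((-4*V - 6)*(-80))*l = ((-4*8 - 6)*(-80))*(-115) = ((-32 - 6)*(-80))*(-115) = -38*(-80)*(-115) = 3040*(-115) = -349600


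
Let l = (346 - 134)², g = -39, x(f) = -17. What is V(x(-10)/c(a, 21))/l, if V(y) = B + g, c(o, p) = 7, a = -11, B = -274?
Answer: -313/44944 ≈ -0.0069642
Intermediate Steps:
l = 44944 (l = 212² = 44944)
V(y) = -313 (V(y) = -274 - 39 = -313)
V(x(-10)/c(a, 21))/l = -313/44944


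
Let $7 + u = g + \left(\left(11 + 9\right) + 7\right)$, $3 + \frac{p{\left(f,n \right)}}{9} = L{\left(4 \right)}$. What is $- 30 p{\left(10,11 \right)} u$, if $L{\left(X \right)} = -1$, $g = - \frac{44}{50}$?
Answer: $\frac{103248}{5} \approx 20650.0$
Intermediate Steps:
$g = - \frac{22}{25}$ ($g = \left(-44\right) \frac{1}{50} = - \frac{22}{25} \approx -0.88$)
$p{\left(f,n \right)} = -36$ ($p{\left(f,n \right)} = -27 + 9 \left(-1\right) = -27 - 9 = -36$)
$u = \frac{478}{25}$ ($u = -7 + \left(- \frac{22}{25} + \left(\left(11 + 9\right) + 7\right)\right) = -7 + \left(- \frac{22}{25} + \left(20 + 7\right)\right) = -7 + \left(- \frac{22}{25} + 27\right) = -7 + \frac{653}{25} = \frac{478}{25} \approx 19.12$)
$- 30 p{\left(10,11 \right)} u = \left(-30\right) \left(-36\right) \frac{478}{25} = 1080 \cdot \frac{478}{25} = \frac{103248}{5}$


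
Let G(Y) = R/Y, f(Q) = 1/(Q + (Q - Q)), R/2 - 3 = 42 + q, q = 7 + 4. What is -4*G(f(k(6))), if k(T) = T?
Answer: -2688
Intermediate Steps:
q = 11
R = 112 (R = 6 + 2*(42 + 11) = 6 + 2*53 = 6 + 106 = 112)
f(Q) = 1/Q (f(Q) = 1/(Q + 0) = 1/Q)
G(Y) = 112/Y
-4*G(f(k(6))) = -448/(1/6) = -448/⅙ = -448*6 = -4*672 = -2688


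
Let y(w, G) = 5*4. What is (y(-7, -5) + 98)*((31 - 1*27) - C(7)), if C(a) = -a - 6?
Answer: 2006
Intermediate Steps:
y(w, G) = 20
C(a) = -6 - a
(y(-7, -5) + 98)*((31 - 1*27) - C(7)) = (20 + 98)*((31 - 1*27) - (-6 - 1*7)) = 118*((31 - 27) - (-6 - 7)) = 118*(4 - 1*(-13)) = 118*(4 + 13) = 118*17 = 2006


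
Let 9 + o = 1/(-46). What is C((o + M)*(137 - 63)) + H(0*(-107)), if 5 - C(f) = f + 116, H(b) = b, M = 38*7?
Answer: -439930/23 ≈ -19127.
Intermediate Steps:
M = 266
o = -415/46 (o = -9 + 1/(-46) = -9 - 1/46 = -415/46 ≈ -9.0217)
C(f) = -111 - f (C(f) = 5 - (f + 116) = 5 - (116 + f) = 5 + (-116 - f) = -111 - f)
C((o + M)*(137 - 63)) + H(0*(-107)) = (-111 - (-415/46 + 266)*(137 - 63)) + 0*(-107) = (-111 - 11821*74/46) + 0 = (-111 - 1*437377/23) + 0 = (-111 - 437377/23) + 0 = -439930/23 + 0 = -439930/23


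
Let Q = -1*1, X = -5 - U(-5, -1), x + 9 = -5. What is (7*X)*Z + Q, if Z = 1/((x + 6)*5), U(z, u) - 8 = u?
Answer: 11/10 ≈ 1.1000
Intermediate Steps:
x = -14 (x = -9 - 5 = -14)
U(z, u) = 8 + u
X = -12 (X = -5 - (8 - 1) = -5 - 1*7 = -5 - 7 = -12)
Q = -1
Z = -1/40 (Z = 1/((-14 + 6)*5) = 1/(-8*5) = 1/(-40) = -1/40 ≈ -0.025000)
(7*X)*Z + Q = (7*(-12))*(-1/40) - 1 = -84*(-1/40) - 1 = 21/10 - 1 = 11/10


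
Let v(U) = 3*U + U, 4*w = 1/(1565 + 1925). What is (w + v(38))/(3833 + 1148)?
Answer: 2121921/69534760 ≈ 0.030516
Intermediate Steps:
w = 1/13960 (w = 1/(4*(1565 + 1925)) = (1/4)/3490 = (1/4)*(1/3490) = 1/13960 ≈ 7.1633e-5)
v(U) = 4*U
(w + v(38))/(3833 + 1148) = (1/13960 + 4*38)/(3833 + 1148) = (1/13960 + 152)/4981 = (2121921/13960)*(1/4981) = 2121921/69534760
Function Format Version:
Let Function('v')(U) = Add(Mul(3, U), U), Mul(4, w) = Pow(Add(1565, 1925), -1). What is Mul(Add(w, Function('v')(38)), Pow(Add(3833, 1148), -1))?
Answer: Rational(2121921, 69534760) ≈ 0.030516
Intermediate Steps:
w = Rational(1, 13960) (w = Mul(Rational(1, 4), Pow(Add(1565, 1925), -1)) = Mul(Rational(1, 4), Pow(3490, -1)) = Mul(Rational(1, 4), Rational(1, 3490)) = Rational(1, 13960) ≈ 7.1633e-5)
Function('v')(U) = Mul(4, U)
Mul(Add(w, Function('v')(38)), Pow(Add(3833, 1148), -1)) = Mul(Add(Rational(1, 13960), Mul(4, 38)), Pow(Add(3833, 1148), -1)) = Mul(Add(Rational(1, 13960), 152), Pow(4981, -1)) = Mul(Rational(2121921, 13960), Rational(1, 4981)) = Rational(2121921, 69534760)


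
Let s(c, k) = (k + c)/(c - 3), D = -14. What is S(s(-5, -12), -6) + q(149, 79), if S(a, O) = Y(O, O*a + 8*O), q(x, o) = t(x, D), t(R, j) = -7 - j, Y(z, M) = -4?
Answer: 3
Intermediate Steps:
q(x, o) = 7 (q(x, o) = -7 - 1*(-14) = -7 + 14 = 7)
s(c, k) = (c + k)/(-3 + c)
S(a, O) = -4
S(s(-5, -12), -6) + q(149, 79) = -4 + 7 = 3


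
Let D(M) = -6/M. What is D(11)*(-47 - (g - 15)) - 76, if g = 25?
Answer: -494/11 ≈ -44.909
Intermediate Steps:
D(11)*(-47 - (g - 15)) - 76 = (-6/11)*(-47 - (25 - 15)) - 76 = (-6*1/11)*(-47 - 1*10) - 76 = -6*(-47 - 10)/11 - 76 = -6/11*(-57) - 76 = 342/11 - 76 = -494/11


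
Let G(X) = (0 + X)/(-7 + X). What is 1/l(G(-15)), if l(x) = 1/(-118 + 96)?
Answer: -22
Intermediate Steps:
G(X) = X/(-7 + X)
l(x) = -1/22 (l(x) = 1/(-22) = -1/22)
1/l(G(-15)) = 1/(-1/22) = -22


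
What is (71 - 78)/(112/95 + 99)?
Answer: -665/9517 ≈ -0.069875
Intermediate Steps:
(71 - 78)/(112/95 + 99) = -7/(112*(1/95) + 99) = -7/(112/95 + 99) = -7/(9517/95) = (95/9517)*(-7) = -665/9517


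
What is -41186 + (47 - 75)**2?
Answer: -40402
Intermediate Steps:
-41186 + (47 - 75)**2 = -41186 + (-28)**2 = -41186 + 784 = -40402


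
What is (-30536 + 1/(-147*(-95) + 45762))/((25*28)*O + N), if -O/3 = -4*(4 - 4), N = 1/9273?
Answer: -5637438967061/19909 ≈ -2.8316e+8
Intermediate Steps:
N = 1/9273 ≈ 0.00010784
O = 0 (O = -(-12)*(4 - 4) = -(-12)*0 = -3*0 = 0)
(-30536 + 1/(-147*(-95) + 45762))/((25*28)*O + N) = (-30536 + 1/(-147*(-95) + 45762))/((25*28)*0 + 1/9273) = (-30536 + 1/(13965 + 45762))/(700*0 + 1/9273) = (-30536 + 1/59727)/(0 + 1/9273) = (-30536 + 1/59727)/(1/9273) = -1823823671/59727*9273 = -5637438967061/19909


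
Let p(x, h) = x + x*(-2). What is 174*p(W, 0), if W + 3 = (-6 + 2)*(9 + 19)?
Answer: 20010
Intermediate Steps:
W = -115 (W = -3 + (-6 + 2)*(9 + 19) = -3 - 4*28 = -3 - 112 = -115)
p(x, h) = -x (p(x, h) = x - 2*x = -x)
174*p(W, 0) = 174*(-1*(-115)) = 174*115 = 20010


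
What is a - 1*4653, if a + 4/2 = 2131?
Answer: -2524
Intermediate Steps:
a = 2129 (a = -2 + 2131 = 2129)
a - 1*4653 = 2129 - 1*4653 = 2129 - 4653 = -2524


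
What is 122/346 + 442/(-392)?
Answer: -26277/33908 ≈ -0.77495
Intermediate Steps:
122/346 + 442/(-392) = 122*(1/346) + 442*(-1/392) = 61/173 - 221/196 = -26277/33908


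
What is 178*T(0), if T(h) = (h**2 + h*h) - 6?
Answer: -1068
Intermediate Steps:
T(h) = -6 + 2*h**2 (T(h) = (h**2 + h**2) - 6 = 2*h**2 - 6 = -6 + 2*h**2)
178*T(0) = 178*(-6 + 2*0**2) = 178*(-6 + 2*0) = 178*(-6 + 0) = 178*(-6) = -1068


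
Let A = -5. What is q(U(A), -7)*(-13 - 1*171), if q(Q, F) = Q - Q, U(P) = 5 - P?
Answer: 0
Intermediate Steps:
q(Q, F) = 0
q(U(A), -7)*(-13 - 1*171) = 0*(-13 - 1*171) = 0*(-13 - 171) = 0*(-184) = 0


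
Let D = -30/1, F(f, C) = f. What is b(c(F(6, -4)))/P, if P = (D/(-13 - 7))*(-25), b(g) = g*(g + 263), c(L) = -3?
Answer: 104/5 ≈ 20.800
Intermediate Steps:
D = -30 (D = -30*1 = -30)
b(g) = g*(263 + g)
P = -75/2 (P = (-30/(-13 - 7))*(-25) = (-30/(-20))*(-25) = -1/20*(-30)*(-25) = (3/2)*(-25) = -75/2 ≈ -37.500)
b(c(F(6, -4)))/P = (-3*(263 - 3))/(-75/2) = -3*260*(-2/75) = -780*(-2/75) = 104/5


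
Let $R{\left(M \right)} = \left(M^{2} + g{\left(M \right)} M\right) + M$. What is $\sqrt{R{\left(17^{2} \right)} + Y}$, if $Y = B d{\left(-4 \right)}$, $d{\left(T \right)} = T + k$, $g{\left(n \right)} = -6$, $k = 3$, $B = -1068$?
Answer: $2 \sqrt{20786} \approx 288.35$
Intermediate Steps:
$d{\left(T \right)} = 3 + T$ ($d{\left(T \right)} = T + 3 = 3 + T$)
$R{\left(M \right)} = M^{2} - 5 M$ ($R{\left(M \right)} = \left(M^{2} - 6 M\right) + M = M^{2} - 5 M$)
$Y = 1068$ ($Y = - 1068 \left(3 - 4\right) = \left(-1068\right) \left(-1\right) = 1068$)
$\sqrt{R{\left(17^{2} \right)} + Y} = \sqrt{17^{2} \left(-5 + 17^{2}\right) + 1068} = \sqrt{289 \left(-5 + 289\right) + 1068} = \sqrt{289 \cdot 284 + 1068} = \sqrt{82076 + 1068} = \sqrt{83144} = 2 \sqrt{20786}$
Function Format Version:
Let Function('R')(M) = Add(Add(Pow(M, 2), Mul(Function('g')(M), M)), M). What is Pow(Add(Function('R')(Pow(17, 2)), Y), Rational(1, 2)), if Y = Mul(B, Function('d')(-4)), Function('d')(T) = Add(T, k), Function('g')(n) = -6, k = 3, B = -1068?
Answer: Mul(2, Pow(20786, Rational(1, 2))) ≈ 288.35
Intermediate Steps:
Function('d')(T) = Add(3, T) (Function('d')(T) = Add(T, 3) = Add(3, T))
Function('R')(M) = Add(Pow(M, 2), Mul(-5, M)) (Function('R')(M) = Add(Add(Pow(M, 2), Mul(-6, M)), M) = Add(Pow(M, 2), Mul(-5, M)))
Y = 1068 (Y = Mul(-1068, Add(3, -4)) = Mul(-1068, -1) = 1068)
Pow(Add(Function('R')(Pow(17, 2)), Y), Rational(1, 2)) = Pow(Add(Mul(Pow(17, 2), Add(-5, Pow(17, 2))), 1068), Rational(1, 2)) = Pow(Add(Mul(289, Add(-5, 289)), 1068), Rational(1, 2)) = Pow(Add(Mul(289, 284), 1068), Rational(1, 2)) = Pow(Add(82076, 1068), Rational(1, 2)) = Pow(83144, Rational(1, 2)) = Mul(2, Pow(20786, Rational(1, 2)))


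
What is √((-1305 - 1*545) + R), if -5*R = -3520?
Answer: I*√1146 ≈ 33.853*I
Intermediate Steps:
R = 704 (R = -⅕*(-3520) = 704)
√((-1305 - 1*545) + R) = √((-1305 - 1*545) + 704) = √((-1305 - 545) + 704) = √(-1850 + 704) = √(-1146) = I*√1146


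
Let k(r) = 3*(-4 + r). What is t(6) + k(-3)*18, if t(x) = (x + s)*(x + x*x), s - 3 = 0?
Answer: 0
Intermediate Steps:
s = 3 (s = 3 + 0 = 3)
t(x) = (3 + x)*(x + x**2) (t(x) = (x + 3)*(x + x*x) = (3 + x)*(x + x**2))
k(r) = -12 + 3*r
t(6) + k(-3)*18 = 6*(3 + 6**2 + 4*6) + (-12 + 3*(-3))*18 = 6*(3 + 36 + 24) + (-12 - 9)*18 = 6*63 - 21*18 = 378 - 378 = 0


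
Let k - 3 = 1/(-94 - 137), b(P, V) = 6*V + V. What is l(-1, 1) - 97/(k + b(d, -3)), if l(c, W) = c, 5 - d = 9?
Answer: 18248/4159 ≈ 4.3876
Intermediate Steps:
d = -4 (d = 5 - 1*9 = 5 - 9 = -4)
b(P, V) = 7*V
k = 692/231 (k = 3 + 1/(-94 - 137) = 3 + 1/(-231) = 3 - 1/231 = 692/231 ≈ 2.9957)
l(-1, 1) - 97/(k + b(d, -3)) = -1 - 97/(692/231 + 7*(-3)) = -1 - 97/(692/231 - 21) = -1 - 97/(-4159/231) = -1 - 97*(-231/4159) = -1 + 22407/4159 = 18248/4159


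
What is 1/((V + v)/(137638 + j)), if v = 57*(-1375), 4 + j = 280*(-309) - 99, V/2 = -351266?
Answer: -51015/780907 ≈ -0.065328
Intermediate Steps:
V = -702532 (V = 2*(-351266) = -702532)
j = -86623 (j = -4 + (280*(-309) - 99) = -4 + (-86520 - 99) = -4 - 86619 = -86623)
v = -78375
1/((V + v)/(137638 + j)) = 1/((-702532 - 78375)/(137638 - 86623)) = 1/(-780907/51015) = -51015/780907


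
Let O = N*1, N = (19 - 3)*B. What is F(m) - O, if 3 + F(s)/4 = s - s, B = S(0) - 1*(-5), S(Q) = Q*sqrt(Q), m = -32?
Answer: -92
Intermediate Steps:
S(Q) = Q**(3/2)
B = 5 (B = 0**(3/2) - 1*(-5) = 0 + 5 = 5)
F(s) = -12 (F(s) = -12 + 4*(s - s) = -12 + 4*0 = -12 + 0 = -12)
N = 80 (N = (19 - 3)*5 = 16*5 = 80)
O = 80 (O = 80*1 = 80)
F(m) - O = -12 - 1*80 = -12 - 80 = -92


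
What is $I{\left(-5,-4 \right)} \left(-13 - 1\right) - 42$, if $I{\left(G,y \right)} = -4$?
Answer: $14$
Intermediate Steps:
$I{\left(-5,-4 \right)} \left(-13 - 1\right) - 42 = - 4 \left(-13 - 1\right) - 42 = \left(-4\right) \left(-14\right) - 42 = 56 - 42 = 14$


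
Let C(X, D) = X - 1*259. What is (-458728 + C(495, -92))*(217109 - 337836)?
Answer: 55352363684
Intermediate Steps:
C(X, D) = -259 + X (C(X, D) = X - 259 = -259 + X)
(-458728 + C(495, -92))*(217109 - 337836) = (-458728 + (-259 + 495))*(217109 - 337836) = (-458728 + 236)*(-120727) = -458492*(-120727) = 55352363684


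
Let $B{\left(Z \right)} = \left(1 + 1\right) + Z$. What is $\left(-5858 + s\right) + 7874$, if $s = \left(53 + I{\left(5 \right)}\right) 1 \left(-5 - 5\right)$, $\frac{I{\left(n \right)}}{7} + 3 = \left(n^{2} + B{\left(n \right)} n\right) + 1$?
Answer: $-2574$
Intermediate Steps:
$B{\left(Z \right)} = 2 + Z$
$I{\left(n \right)} = -14 + 7 n^{2} + 7 n \left(2 + n\right)$ ($I{\left(n \right)} = -21 + 7 \left(\left(n^{2} + \left(2 + n\right) n\right) + 1\right) = -21 + 7 \left(\left(n^{2} + n \left(2 + n\right)\right) + 1\right) = -21 + 7 \left(1 + n^{2} + n \left(2 + n\right)\right) = -21 + \left(7 + 7 n^{2} + 7 n \left(2 + n\right)\right) = -14 + 7 n^{2} + 7 n \left(2 + n\right)$)
$s = -4590$ ($s = \left(53 + \left(-14 + 14 \cdot 5 + 14 \cdot 5^{2}\right)\right) 1 \left(-5 - 5\right) = \left(53 + \left(-14 + 70 + 14 \cdot 25\right)\right) 1 \left(-5 - 5\right) = \left(53 + \left(-14 + 70 + 350\right)\right) 1 \left(-10\right) = \left(53 + 406\right) \left(-10\right) = 459 \left(-10\right) = -4590$)
$\left(-5858 + s\right) + 7874 = \left(-5858 - 4590\right) + 7874 = -10448 + 7874 = -2574$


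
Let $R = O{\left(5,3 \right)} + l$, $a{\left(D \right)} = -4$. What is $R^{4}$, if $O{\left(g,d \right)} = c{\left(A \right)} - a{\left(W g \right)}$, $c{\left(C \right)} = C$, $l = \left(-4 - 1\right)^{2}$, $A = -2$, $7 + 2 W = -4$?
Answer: $531441$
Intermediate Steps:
$W = - \frac{11}{2}$ ($W = - \frac{7}{2} + \frac{1}{2} \left(-4\right) = - \frac{7}{2} - 2 = - \frac{11}{2} \approx -5.5$)
$l = 25$ ($l = \left(-5\right)^{2} = 25$)
$O{\left(g,d \right)} = 2$ ($O{\left(g,d \right)} = -2 - -4 = -2 + 4 = 2$)
$R = 27$ ($R = 2 + 25 = 27$)
$R^{4} = 27^{4} = 531441$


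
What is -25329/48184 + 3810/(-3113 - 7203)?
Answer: -111218751/124266536 ≈ -0.89500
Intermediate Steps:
-25329/48184 + 3810/(-3113 - 7203) = -25329*1/48184 + 3810/(-10316) = -25329/48184 + 3810*(-1/10316) = -25329/48184 - 1905/5158 = -111218751/124266536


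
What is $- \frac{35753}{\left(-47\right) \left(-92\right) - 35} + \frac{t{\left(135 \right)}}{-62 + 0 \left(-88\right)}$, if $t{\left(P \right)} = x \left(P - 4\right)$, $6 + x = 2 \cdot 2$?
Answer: $- \frac{546484}{132959} \approx -4.1102$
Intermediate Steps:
$x = -2$ ($x = -6 + 2 \cdot 2 = -6 + 4 = -2$)
$t{\left(P \right)} = 8 - 2 P$ ($t{\left(P \right)} = - 2 \left(P - 4\right) = - 2 \left(-4 + P\right) = 8 - 2 P$)
$- \frac{35753}{\left(-47\right) \left(-92\right) - 35} + \frac{t{\left(135 \right)}}{-62 + 0 \left(-88\right)} = - \frac{35753}{\left(-47\right) \left(-92\right) - 35} + \frac{8 - 270}{-62 + 0 \left(-88\right)} = - \frac{35753}{4324 - 35} + \frac{8 - 270}{-62 + 0} = - \frac{35753}{4289} - \frac{262}{-62} = \left(-35753\right) \frac{1}{4289} - - \frac{131}{31} = - \frac{35753}{4289} + \frac{131}{31} = - \frac{546484}{132959}$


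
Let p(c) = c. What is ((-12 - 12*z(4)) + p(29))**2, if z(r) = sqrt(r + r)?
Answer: 1441 - 816*sqrt(2) ≈ 287.00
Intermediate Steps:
z(r) = sqrt(2)*sqrt(r) (z(r) = sqrt(2*r) = sqrt(2)*sqrt(r))
((-12 - 12*z(4)) + p(29))**2 = ((-12 - 12*sqrt(2)*sqrt(4)) + 29)**2 = ((-12 - 12*sqrt(2)*2) + 29)**2 = ((-12 - 24*sqrt(2)) + 29)**2 = (17 - 24*sqrt(2))**2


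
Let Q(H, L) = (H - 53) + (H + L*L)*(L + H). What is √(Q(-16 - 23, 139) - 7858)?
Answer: 5*√76810 ≈ 1385.7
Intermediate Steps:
Q(H, L) = -53 + H + (H + L)*(H + L²) (Q(H, L) = (-53 + H) + (H + L²)*(H + L) = (-53 + H) + (H + L)*(H + L²) = -53 + H + (H + L)*(H + L²))
√(Q(-16 - 23, 139) - 7858) = √((-53 + (-16 - 23) + (-16 - 23)² + 139³ + (-16 - 23)*139 + (-16 - 23)*139²) - 7858) = √((-53 - 39 + (-39)² + 2685619 - 39*139 - 39*19321) - 7858) = √((-53 - 39 + 1521 + 2685619 - 5421 - 753519) - 7858) = √(1928108 - 7858) = √1920250 = 5*√76810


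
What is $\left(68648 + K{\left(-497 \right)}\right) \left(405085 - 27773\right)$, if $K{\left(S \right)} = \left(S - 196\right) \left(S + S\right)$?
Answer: $285810066880$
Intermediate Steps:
$K{\left(S \right)} = 2 S \left(-196 + S\right)$ ($K{\left(S \right)} = \left(-196 + S\right) 2 S = 2 S \left(-196 + S\right)$)
$\left(68648 + K{\left(-497 \right)}\right) \left(405085 - 27773\right) = \left(68648 + 2 \left(-497\right) \left(-196 - 497\right)\right) \left(405085 - 27773\right) = \left(68648 + 2 \left(-497\right) \left(-693\right)\right) 377312 = \left(68648 + 688842\right) 377312 = 757490 \cdot 377312 = 285810066880$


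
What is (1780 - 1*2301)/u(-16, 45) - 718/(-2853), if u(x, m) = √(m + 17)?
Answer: 718/2853 - 521*√62/62 ≈ -65.915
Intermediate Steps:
u(x, m) = √(17 + m)
(1780 - 1*2301)/u(-16, 45) - 718/(-2853) = (1780 - 1*2301)/(√(17 + 45)) - 718/(-2853) = (1780 - 2301)/(√62) - 718*(-1/2853) = -521*√62/62 + 718/2853 = 718/2853 - 521*√62/62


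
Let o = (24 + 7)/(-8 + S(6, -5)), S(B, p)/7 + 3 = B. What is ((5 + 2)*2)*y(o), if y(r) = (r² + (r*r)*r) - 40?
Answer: -638344/2197 ≈ -290.55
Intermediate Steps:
S(B, p) = -21 + 7*B
o = 31/13 (o = (24 + 7)/(-8 + (-21 + 7*6)) = 31/(-8 + (-21 + 42)) = 31/(-8 + 21) = 31/13 ≈ 2.3846)
y(r) = -40 + r² + r³ (y(r) = (r² + r²*r) - 40 = (r² + r³) - 40 = -40 + r² + r³)
((5 + 2)*2)*y(o) = ((5 + 2)*2)*(-40 + (31/13)² + (31/13)³) = (7*2)*(-40 + 961/169 + 29791/2197) = 14*(-45596/2197) = -638344/2197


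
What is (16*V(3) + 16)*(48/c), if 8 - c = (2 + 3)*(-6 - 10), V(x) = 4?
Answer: 480/11 ≈ 43.636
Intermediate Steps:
c = 88 (c = 8 - (2 + 3)*(-6 - 10) = 8 - 5*(-16) = 8 - 1*(-80) = 8 + 80 = 88)
(16*V(3) + 16)*(48/c) = (16*4 + 16)*(48/88) = (64 + 16)*(48*(1/88)) = 80*(6/11) = 480/11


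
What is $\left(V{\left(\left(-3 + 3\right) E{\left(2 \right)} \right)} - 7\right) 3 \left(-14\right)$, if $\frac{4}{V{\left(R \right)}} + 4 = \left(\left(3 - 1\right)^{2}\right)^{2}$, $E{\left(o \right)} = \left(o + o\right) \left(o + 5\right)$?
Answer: $280$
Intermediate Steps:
$E{\left(o \right)} = 2 o \left(5 + o\right)$
$V{\left(R \right)} = \frac{1}{3}$ ($V{\left(R \right)} = \frac{4}{-4 + \left(\left(3 - 1\right)^{2}\right)^{2}} = \frac{4}{-4 + \left(2^{2}\right)^{2}} = \frac{4}{-4 + 4^{2}} = \frac{4}{-4 + 16} = \frac{4}{12} = 4 \cdot \frac{1}{12} = \frac{1}{3}$)
$\left(V{\left(\left(-3 + 3\right) E{\left(2 \right)} \right)} - 7\right) 3 \left(-14\right) = \left(\frac{1}{3} - 7\right) 3 \left(-14\right) = \left(- \frac{20}{3}\right) \left(-42\right) = 280$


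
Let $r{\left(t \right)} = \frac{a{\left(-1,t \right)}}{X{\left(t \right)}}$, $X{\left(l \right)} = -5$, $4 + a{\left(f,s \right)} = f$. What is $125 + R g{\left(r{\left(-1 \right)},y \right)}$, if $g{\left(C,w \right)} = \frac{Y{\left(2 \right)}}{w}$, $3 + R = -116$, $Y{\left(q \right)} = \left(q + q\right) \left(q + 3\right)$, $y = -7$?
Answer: $465$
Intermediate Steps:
$a{\left(f,s \right)} = -4 + f$
$Y{\left(q \right)} = 2 q \left(3 + q\right)$
$R = -119$ ($R = -3 - 116 = -119$)
$r{\left(t \right)} = 1$ ($r{\left(t \right)} = \frac{-4 - 1}{-5} = \left(-5\right) \left(- \frac{1}{5}\right) = 1$)
$g{\left(C,w \right)} = \frac{20}{w}$ ($g{\left(C,w \right)} = \frac{2 \cdot 2 \left(3 + 2\right)}{w} = \frac{2 \cdot 2 \cdot 5}{w} = \frac{20}{w}$)
$125 + R g{\left(r{\left(-1 \right)},y \right)} = 125 - 119 \frac{20}{-7} = 125 - 119 \cdot 20 \left(- \frac{1}{7}\right) = 125 - -340 = 125 + 340 = 465$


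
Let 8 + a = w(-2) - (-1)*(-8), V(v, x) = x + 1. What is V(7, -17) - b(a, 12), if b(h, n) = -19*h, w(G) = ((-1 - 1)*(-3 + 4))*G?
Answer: -244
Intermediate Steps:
V(v, x) = 1 + x
w(G) = -2*G (w(G) = (-2*1)*G = -2*G)
a = -12 (a = -8 + (-2*(-2) - (-1)*(-8)) = -8 + (4 - 1*8) = -8 + (4 - 8) = -8 - 4 = -12)
V(7, -17) - b(a, 12) = (1 - 17) - (-19)*(-12) = -16 - 1*228 = -16 - 228 = -244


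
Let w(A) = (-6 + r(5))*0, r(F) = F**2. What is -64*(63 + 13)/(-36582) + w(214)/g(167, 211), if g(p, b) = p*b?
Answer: 2432/18291 ≈ 0.13296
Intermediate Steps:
g(p, b) = b*p
w(A) = 0 (w(A) = (-6 + 5**2)*0 = (-6 + 25)*0 = 19*0 = 0)
-64*(63 + 13)/(-36582) + w(214)/g(167, 211) = -64*(63 + 13)/(-36582) + 0/((211*167)) = -64*76*(-1/36582) + 0/35237 = -4864*(-1/36582) + 0*(1/35237) = 2432/18291 + 0 = 2432/18291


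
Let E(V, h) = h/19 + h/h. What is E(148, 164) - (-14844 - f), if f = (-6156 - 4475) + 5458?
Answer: 183932/19 ≈ 9680.6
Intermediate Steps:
f = -5173 (f = -10631 + 5458 = -5173)
E(V, h) = 1 + h/19 (E(V, h) = h*(1/19) + 1 = h/19 + 1 = 1 + h/19)
E(148, 164) - (-14844 - f) = (1 + (1/19)*164) - (-14844 - 1*(-5173)) = (1 + 164/19) - (-14844 + 5173) = 183/19 - 1*(-9671) = 183/19 + 9671 = 183932/19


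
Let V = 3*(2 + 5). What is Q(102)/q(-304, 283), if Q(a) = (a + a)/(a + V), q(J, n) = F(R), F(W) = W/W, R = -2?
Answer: 68/41 ≈ 1.6585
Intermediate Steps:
F(W) = 1
q(J, n) = 1
V = 21 (V = 3*7 = 21)
Q(a) = 2*a/(21 + a) (Q(a) = (a + a)/(a + 21) = (2*a)/(21 + a) = 2*a/(21 + a))
Q(102)/q(-304, 283) = (2*102/(21 + 102))/1 = (2*102/123)*1 = (2*102*(1/123))*1 = (68/41)*1 = 68/41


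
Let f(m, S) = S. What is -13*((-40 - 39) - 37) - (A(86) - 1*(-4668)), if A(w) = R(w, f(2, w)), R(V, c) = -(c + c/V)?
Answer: -3073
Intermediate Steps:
R(V, c) = -c - c/V
A(w) = -1 - w (A(w) = -w - w/w = -w - 1 = -1 - w)
-13*((-40 - 39) - 37) - (A(86) - 1*(-4668)) = -13*((-40 - 39) - 37) - ((-1 - 1*86) - 1*(-4668)) = -13*(-79 - 37) - ((-1 - 86) + 4668) = -13*(-116) - (-87 + 4668) = 1508 - 1*4581 = 1508 - 4581 = -3073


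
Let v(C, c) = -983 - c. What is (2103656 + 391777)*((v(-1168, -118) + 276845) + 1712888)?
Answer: 4963086839844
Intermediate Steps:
(2103656 + 391777)*((v(-1168, -118) + 276845) + 1712888) = (2103656 + 391777)*(((-983 - 1*(-118)) + 276845) + 1712888) = 2495433*(((-983 + 118) + 276845) + 1712888) = 2495433*((-865 + 276845) + 1712888) = 2495433*(275980 + 1712888) = 2495433*1988868 = 4963086839844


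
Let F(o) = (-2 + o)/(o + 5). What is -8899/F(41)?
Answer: -409354/39 ≈ -10496.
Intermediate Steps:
F(o) = (-2 + o)/(5 + o)
-8899/F(41) = -8899*(5 + 41)/(-2 + 41) = -8899/(39/46) = -8899/((1/46)*39) = -8899/39/46 = -8899*46/39 = -409354/39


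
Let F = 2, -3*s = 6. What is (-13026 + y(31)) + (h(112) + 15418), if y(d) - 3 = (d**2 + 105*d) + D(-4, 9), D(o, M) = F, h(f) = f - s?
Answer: 6727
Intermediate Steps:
s = -2 (s = -1/3*6 = -2)
h(f) = 2 + f (h(f) = f - 1*(-2) = f + 2 = 2 + f)
D(o, M) = 2
y(d) = 5 + d**2 + 105*d (y(d) = 3 + ((d**2 + 105*d) + 2) = 3 + (2 + d**2 + 105*d) = 5 + d**2 + 105*d)
(-13026 + y(31)) + (h(112) + 15418) = (-13026 + (5 + 31**2 + 105*31)) + ((2 + 112) + 15418) = (-13026 + (5 + 961 + 3255)) + (114 + 15418) = (-13026 + 4221) + 15532 = -8805 + 15532 = 6727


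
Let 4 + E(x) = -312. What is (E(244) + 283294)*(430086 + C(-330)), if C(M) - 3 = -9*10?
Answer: 121680257022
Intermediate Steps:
C(M) = -87 (C(M) = 3 - 9*10 = 3 - 90 = -87)
E(x) = -316 (E(x) = -4 - 312 = -316)
(E(244) + 283294)*(430086 + C(-330)) = (-316 + 283294)*(430086 - 87) = 282978*429999 = 121680257022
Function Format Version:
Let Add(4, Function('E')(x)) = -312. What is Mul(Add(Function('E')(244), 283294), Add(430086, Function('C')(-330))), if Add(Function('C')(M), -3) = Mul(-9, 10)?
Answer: 121680257022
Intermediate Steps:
Function('C')(M) = -87 (Function('C')(M) = Add(3, Mul(-9, 10)) = Add(3, -90) = -87)
Function('E')(x) = -316 (Function('E')(x) = Add(-4, -312) = -316)
Mul(Add(Function('E')(244), 283294), Add(430086, Function('C')(-330))) = Mul(Add(-316, 283294), Add(430086, -87)) = Mul(282978, 429999) = 121680257022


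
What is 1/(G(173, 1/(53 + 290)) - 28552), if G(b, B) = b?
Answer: -1/28379 ≈ -3.5237e-5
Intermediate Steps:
1/(G(173, 1/(53 + 290)) - 28552) = 1/(173 - 28552) = 1/(-28379) = -1/28379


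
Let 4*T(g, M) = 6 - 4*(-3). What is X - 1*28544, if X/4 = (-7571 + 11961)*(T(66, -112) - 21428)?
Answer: -376225204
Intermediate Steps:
T(g, M) = 9/2 (T(g, M) = (6 - 4*(-3))/4 = (6 + 12)/4 = (1/4)*18 = 9/2)
X = -376196660 (X = 4*((-7571 + 11961)*(9/2 - 21428)) = 4*(4390*(-42847/2)) = 4*(-94049165) = -376196660)
X - 1*28544 = -376196660 - 1*28544 = -376196660 - 28544 = -376225204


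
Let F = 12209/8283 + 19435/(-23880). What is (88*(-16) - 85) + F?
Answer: -19678793527/13186536 ≈ -1492.3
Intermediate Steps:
F = 8704721/13186536 (F = 12209*(1/8283) + 19435*(-1/23880) = 12209/8283 - 3887/4776 = 8704721/13186536 ≈ 0.66012)
(88*(-16) - 85) + F = (88*(-16) - 85) + 8704721/13186536 = (-1408 - 85) + 8704721/13186536 = -1493 + 8704721/13186536 = -19678793527/13186536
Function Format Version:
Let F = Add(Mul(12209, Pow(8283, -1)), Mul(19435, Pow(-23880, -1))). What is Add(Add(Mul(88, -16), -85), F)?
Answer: Rational(-19678793527, 13186536) ≈ -1492.3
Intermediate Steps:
F = Rational(8704721, 13186536) (F = Add(Mul(12209, Rational(1, 8283)), Mul(19435, Rational(-1, 23880))) = Add(Rational(12209, 8283), Rational(-3887, 4776)) = Rational(8704721, 13186536) ≈ 0.66012)
Add(Add(Mul(88, -16), -85), F) = Add(Add(Mul(88, -16), -85), Rational(8704721, 13186536)) = Add(Add(-1408, -85), Rational(8704721, 13186536)) = Add(-1493, Rational(8704721, 13186536)) = Rational(-19678793527, 13186536)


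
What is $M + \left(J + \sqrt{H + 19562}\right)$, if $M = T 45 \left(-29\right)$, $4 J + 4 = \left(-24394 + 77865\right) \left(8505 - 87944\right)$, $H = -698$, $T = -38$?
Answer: $- \frac{4247484413}{4} + 12 \sqrt{131} \approx -1.0619 \cdot 10^{9}$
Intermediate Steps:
$J = - \frac{4247682773}{4}$ ($J = -1 + \frac{\left(-24394 + 77865\right) \left(8505 - 87944\right)}{4} = -1 + \frac{53471 \left(-79439\right)}{4} = -1 + \frac{1}{4} \left(-4247682769\right) = -1 - \frac{4247682769}{4} = - \frac{4247682773}{4} \approx -1.0619 \cdot 10^{9}$)
$M = 49590$ ($M = \left(-38\right) 45 \left(-29\right) = \left(-1710\right) \left(-29\right) = 49590$)
$M + \left(J + \sqrt{H + 19562}\right) = 49590 - \left(\frac{4247682773}{4} - \sqrt{-698 + 19562}\right) = 49590 - \left(\frac{4247682773}{4} - \sqrt{18864}\right) = 49590 - \left(\frac{4247682773}{4} - 12 \sqrt{131}\right) = - \frac{4247484413}{4} + 12 \sqrt{131}$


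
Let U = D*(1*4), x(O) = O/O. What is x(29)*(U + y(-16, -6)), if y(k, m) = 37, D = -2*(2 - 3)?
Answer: 45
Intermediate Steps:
x(O) = 1
D = 2 (D = -2*(-1) = 2)
U = 8 (U = 2*(1*4) = 2*4 = 8)
x(29)*(U + y(-16, -6)) = 1*(8 + 37) = 1*45 = 45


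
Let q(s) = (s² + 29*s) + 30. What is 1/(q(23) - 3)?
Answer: 1/1223 ≈ 0.00081766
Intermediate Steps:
q(s) = 30 + s² + 29*s
1/(q(23) - 3) = 1/((30 + 23² + 29*23) - 3) = 1/((30 + 529 + 667) - 3) = 1/(1226 - 3) = 1/1223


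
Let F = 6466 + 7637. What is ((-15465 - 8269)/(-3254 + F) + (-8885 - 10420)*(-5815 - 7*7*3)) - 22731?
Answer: 1248434319737/10849 ≈ 1.1507e+8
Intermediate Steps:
F = 14103
((-15465 - 8269)/(-3254 + F) + (-8885 - 10420)*(-5815 - 7*7*3)) - 22731 = ((-15465 - 8269)/(-3254 + 14103) + (-8885 - 10420)*(-5815 - 7*7*3)) - 22731 = (-23734/10849 - 19305*(-5815 - 49*3)) - 22731 = (-23734*1/10849 - 19305*(-5815 - 147)) - 22731 = (-23734/10849 - 19305*(-5962)) - 22731 = (-23734/10849 + 115096410) - 22731 = 1248680928356/10849 - 22731 = 1248434319737/10849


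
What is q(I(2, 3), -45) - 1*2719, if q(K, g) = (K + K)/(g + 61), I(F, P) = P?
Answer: -21749/8 ≈ -2718.6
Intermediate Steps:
q(K, g) = 2*K/(61 + g) (q(K, g) = (2*K)/(61 + g) = 2*K/(61 + g))
q(I(2, 3), -45) - 1*2719 = 2*3/(61 - 45) - 1*2719 = 2*3/16 - 2719 = 2*3*(1/16) - 2719 = 3/8 - 2719 = -21749/8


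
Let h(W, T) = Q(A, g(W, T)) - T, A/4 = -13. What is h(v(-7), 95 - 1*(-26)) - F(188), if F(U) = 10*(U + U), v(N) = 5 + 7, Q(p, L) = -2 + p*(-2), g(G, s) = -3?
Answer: -3779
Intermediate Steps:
A = -52 (A = 4*(-13) = -52)
Q(p, L) = -2 - 2*p
v(N) = 12
h(W, T) = 102 - T (h(W, T) = (-2 - 2*(-52)) - T = (-2 + 104) - T = 102 - T)
F(U) = 20*U (F(U) = 10*(2*U) = 20*U)
h(v(-7), 95 - 1*(-26)) - F(188) = (102 - (95 - 1*(-26))) - 20*188 = (102 - (95 + 26)) - 1*3760 = (102 - 1*121) - 3760 = (102 - 121) - 3760 = -19 - 3760 = -3779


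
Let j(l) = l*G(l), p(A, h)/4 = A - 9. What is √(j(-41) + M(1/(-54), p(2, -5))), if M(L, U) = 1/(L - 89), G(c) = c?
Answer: √38843025991/4807 ≈ 41.000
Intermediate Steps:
p(A, h) = -36 + 4*A (p(A, h) = 4*(A - 9) = 4*(-9 + A) = -36 + 4*A)
j(l) = l² (j(l) = l*l = l²)
M(L, U) = 1/(-89 + L)
√(j(-41) + M(1/(-54), p(2, -5))) = √((-41)² + 1/(-89 + 1/(-54))) = √(1681 + 1/(-89 - 1/54)) = √(1681 + 1/(-4807/54)) = √(1681 - 54/4807) = √(8080513/4807) = √38843025991/4807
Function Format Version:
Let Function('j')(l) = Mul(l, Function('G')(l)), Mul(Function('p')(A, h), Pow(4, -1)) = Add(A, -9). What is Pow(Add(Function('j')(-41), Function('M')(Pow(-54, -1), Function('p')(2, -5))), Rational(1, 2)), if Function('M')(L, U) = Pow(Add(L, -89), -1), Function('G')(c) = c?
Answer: Mul(Rational(1, 4807), Pow(38843025991, Rational(1, 2))) ≈ 41.000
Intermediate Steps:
Function('p')(A, h) = Add(-36, Mul(4, A)) (Function('p')(A, h) = Mul(4, Add(A, -9)) = Mul(4, Add(-9, A)) = Add(-36, Mul(4, A)))
Function('j')(l) = Pow(l, 2) (Function('j')(l) = Mul(l, l) = Pow(l, 2))
Function('M')(L, U) = Pow(Add(-89, L), -1)
Pow(Add(Function('j')(-41), Function('M')(Pow(-54, -1), Function('p')(2, -5))), Rational(1, 2)) = Pow(Add(Pow(-41, 2), Pow(Add(-89, Pow(-54, -1)), -1)), Rational(1, 2)) = Pow(Add(1681, Pow(Add(-89, Rational(-1, 54)), -1)), Rational(1, 2)) = Pow(Add(1681, Pow(Rational(-4807, 54), -1)), Rational(1, 2)) = Pow(Add(1681, Rational(-54, 4807)), Rational(1, 2)) = Pow(Rational(8080513, 4807), Rational(1, 2)) = Mul(Rational(1, 4807), Pow(38843025991, Rational(1, 2)))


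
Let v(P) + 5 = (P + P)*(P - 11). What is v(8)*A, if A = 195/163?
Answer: -10335/163 ≈ -63.405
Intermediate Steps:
v(P) = -5 + 2*P*(-11 + P) (v(P) = -5 + (P + P)*(P - 11) = -5 + (2*P)*(-11 + P) = -5 + 2*P*(-11 + P))
A = 195/163 (A = 195*(1/163) = 195/163 ≈ 1.1963)
v(8)*A = (-5 - 22*8 + 2*8²)*(195/163) = (-5 - 176 + 2*64)*(195/163) = (-5 - 176 + 128)*(195/163) = -53*195/163 = -10335/163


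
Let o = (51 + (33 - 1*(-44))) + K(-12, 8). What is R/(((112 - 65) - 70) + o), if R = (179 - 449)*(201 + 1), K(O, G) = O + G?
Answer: -540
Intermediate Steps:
K(O, G) = G + O
o = 124 (o = (51 + (33 - 1*(-44))) + (8 - 12) = (51 + (33 + 44)) - 4 = (51 + 77) - 4 = 128 - 4 = 124)
R = -54540 (R = -270*202 = -54540)
R/(((112 - 65) - 70) + o) = -54540/(((112 - 65) - 70) + 124) = -54540/((47 - 70) + 124) = -54540/(-23 + 124) = -54540/101 = -54540*1/101 = -540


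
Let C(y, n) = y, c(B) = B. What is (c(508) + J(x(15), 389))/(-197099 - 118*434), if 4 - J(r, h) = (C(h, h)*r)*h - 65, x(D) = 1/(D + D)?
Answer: 134011/7449330 ≈ 0.017990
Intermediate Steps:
x(D) = 1/(2*D)
J(r, h) = 69 - r*h² (J(r, h) = 4 - ((h*r)*h - 65) = 4 - (r*h² - 65) = 4 - (-65 + r*h²) = 4 + (65 - r*h²) = 69 - r*h²)
(c(508) + J(x(15), 389))/(-197099 - 118*434) = (508 + (69 - 1*(½)/15*389²))/(-197099 - 118*434) = (508 + (69 - 1*(½)*(1/15)*151321))/(-197099 - 51212) = (508 + (69 - 1*1/30*151321))/(-248311) = (508 + (69 - 151321/30))*(-1/248311) = (508 - 149251/30)*(-1/248311) = -134011/30*(-1/248311) = 134011/7449330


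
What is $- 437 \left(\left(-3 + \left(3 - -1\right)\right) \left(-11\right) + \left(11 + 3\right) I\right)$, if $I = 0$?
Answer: $4807$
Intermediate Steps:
$- 437 \left(\left(-3 + \left(3 - -1\right)\right) \left(-11\right) + \left(11 + 3\right) I\right) = - 437 \left(\left(-3 + \left(3 - -1\right)\right) \left(-11\right) + \left(11 + 3\right) 0\right) = - 437 \left(\left(-3 + \left(3 + 1\right)\right) \left(-11\right) + 14 \cdot 0\right) = - 437 \left(\left(-3 + 4\right) \left(-11\right) + 0\right) = - 437 \left(1 \left(-11\right) + 0\right) = - 437 \left(-11 + 0\right) = \left(-437\right) \left(-11\right) = 4807$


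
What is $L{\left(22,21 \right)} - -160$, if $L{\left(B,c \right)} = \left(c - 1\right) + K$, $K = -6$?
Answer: $174$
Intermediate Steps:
$L{\left(B,c \right)} = -7 + c$ ($L{\left(B,c \right)} = \left(c - 1\right) - 6 = \left(-1 + c\right) - 6 = -7 + c$)
$L{\left(22,21 \right)} - -160 = \left(-7 + 21\right) - -160 = 14 + 160 = 174$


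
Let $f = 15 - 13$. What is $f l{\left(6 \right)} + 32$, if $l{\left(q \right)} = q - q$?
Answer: $32$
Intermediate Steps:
$l{\left(q \right)} = 0$
$f = 2$
$f l{\left(6 \right)} + 32 = 2 \cdot 0 + 32 = 0 + 32 = 32$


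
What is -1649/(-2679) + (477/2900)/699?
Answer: 1114655261/1810200300 ≈ 0.61576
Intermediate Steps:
-1649/(-2679) + (477/2900)/699 = -1649*(-1/2679) + (477*(1/2900))*(1/699) = 1649/2679 + (477/2900)*(1/699) = 1649/2679 + 159/675700 = 1114655261/1810200300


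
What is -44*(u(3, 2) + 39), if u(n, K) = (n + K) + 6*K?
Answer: -2464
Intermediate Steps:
u(n, K) = n + 7*K (u(n, K) = (K + n) + 6*K = n + 7*K)
-44*(u(3, 2) + 39) = -44*((3 + 7*2) + 39) = -44*((3 + 14) + 39) = -44*(17 + 39) = -44*56 = -2464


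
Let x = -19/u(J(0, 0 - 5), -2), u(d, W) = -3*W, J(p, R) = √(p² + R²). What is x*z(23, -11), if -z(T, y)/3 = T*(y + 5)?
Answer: -1311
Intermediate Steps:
J(p, R) = √(R² + p²)
z(T, y) = -3*T*(5 + y) (z(T, y) = -3*T*(y + 5) = -3*T*(5 + y))
x = -19/6 (x = -19/((-3*(-2))) = -19/6 ≈ -3.1667)
x*z(23, -11) = -(-19)*23*(5 - 11)/2 = -(-19)*23*(-6)/2 = -19/6*414 = -1311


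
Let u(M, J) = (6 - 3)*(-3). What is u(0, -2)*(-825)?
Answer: 7425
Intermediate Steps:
u(M, J) = -9 (u(M, J) = 3*(-3) = -9)
u(0, -2)*(-825) = -9*(-825) = 7425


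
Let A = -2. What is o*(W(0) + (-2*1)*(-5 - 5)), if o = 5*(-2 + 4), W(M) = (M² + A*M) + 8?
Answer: 280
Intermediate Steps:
W(M) = 8 + M² - 2*M (W(M) = (M² - 2*M) + 8 = 8 + M² - 2*M)
o = 10 (o = 5*2 = 10)
o*(W(0) + (-2*1)*(-5 - 5)) = 10*((8 + 0² - 2*0) + (-2*1)*(-5 - 5)) = 10*((8 + 0 + 0) - 2*(-10)) = 10*(8 + 20) = 10*28 = 280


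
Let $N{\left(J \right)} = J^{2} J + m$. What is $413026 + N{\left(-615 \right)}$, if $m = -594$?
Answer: $-232195943$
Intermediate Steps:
$N{\left(J \right)} = -594 + J^{3}$ ($N{\left(J \right)} = J^{2} J - 594 = J^{3} - 594 = -594 + J^{3}$)
$413026 + N{\left(-615 \right)} = 413026 + \left(-594 + \left(-615\right)^{3}\right) = 413026 - 232608969 = -232195943$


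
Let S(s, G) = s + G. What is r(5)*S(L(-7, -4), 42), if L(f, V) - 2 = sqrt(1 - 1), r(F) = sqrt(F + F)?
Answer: 44*sqrt(10) ≈ 139.14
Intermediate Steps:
r(F) = sqrt(2)*sqrt(F) (r(F) = sqrt(2*F) = sqrt(2)*sqrt(F))
L(f, V) = 2 (L(f, V) = 2 + sqrt(1 - 1) = 2 + sqrt(0) = 2 + 0 = 2)
S(s, G) = G + s
r(5)*S(L(-7, -4), 42) = (sqrt(2)*sqrt(5))*(42 + 2) = sqrt(10)*44 = 44*sqrt(10)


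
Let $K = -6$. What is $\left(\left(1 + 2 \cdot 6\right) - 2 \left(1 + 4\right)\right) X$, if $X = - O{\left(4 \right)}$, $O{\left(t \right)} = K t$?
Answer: $72$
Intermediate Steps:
$O{\left(t \right)} = - 6 t$
$X = 24$ ($X = - \left(-6\right) 4 = \left(-1\right) \left(-24\right) = 24$)
$\left(\left(1 + 2 \cdot 6\right) - 2 \left(1 + 4\right)\right) X = \left(\left(1 + 2 \cdot 6\right) - 2 \left(1 + 4\right)\right) 24 = \left(\left(1 + 12\right) - 10\right) 24 = \left(13 - 10\right) 24 = 3 \cdot 24 = 72$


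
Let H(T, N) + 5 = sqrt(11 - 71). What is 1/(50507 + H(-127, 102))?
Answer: 8417/425075344 - I*sqrt(15)/1275226032 ≈ 1.9801e-5 - 3.0371e-9*I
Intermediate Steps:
H(T, N) = -5 + 2*I*sqrt(15) (H(T, N) = -5 + sqrt(11 - 71) = -5 + sqrt(-60) = -5 + 2*I*sqrt(15))
1/(50507 + H(-127, 102)) = 1/(50507 + (-5 + 2*I*sqrt(15))) = 1/(50502 + 2*I*sqrt(15))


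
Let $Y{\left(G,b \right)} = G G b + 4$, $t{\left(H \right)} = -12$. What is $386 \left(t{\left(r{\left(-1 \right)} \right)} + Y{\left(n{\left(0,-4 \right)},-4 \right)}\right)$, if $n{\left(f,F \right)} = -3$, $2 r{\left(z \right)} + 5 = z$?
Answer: $-16984$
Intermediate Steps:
$r{\left(z \right)} = - \frac{5}{2} + \frac{z}{2}$
$Y{\left(G,b \right)} = 4 + b G^{2}$ ($Y{\left(G,b \right)} = G^{2} b + 4 = b G^{2} + 4 = 4 + b G^{2}$)
$386 \left(t{\left(r{\left(-1 \right)} \right)} + Y{\left(n{\left(0,-4 \right)},-4 \right)}\right) = 386 \left(-12 + \left(4 - 4 \left(-3\right)^{2}\right)\right) = 386 \left(-12 + \left(4 - 36\right)\right) = 386 \left(-12 - 32\right) = 386 \left(-44\right) = -16984$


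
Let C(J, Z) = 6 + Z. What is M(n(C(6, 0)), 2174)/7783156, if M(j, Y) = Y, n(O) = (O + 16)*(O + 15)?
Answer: 1087/3891578 ≈ 0.00027932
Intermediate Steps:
n(O) = (15 + O)*(16 + O) (n(O) = (16 + O)*(15 + O) = (15 + O)*(16 + O))
M(n(C(6, 0)), 2174)/7783156 = 2174/7783156 = 2174*(1/7783156) = 1087/3891578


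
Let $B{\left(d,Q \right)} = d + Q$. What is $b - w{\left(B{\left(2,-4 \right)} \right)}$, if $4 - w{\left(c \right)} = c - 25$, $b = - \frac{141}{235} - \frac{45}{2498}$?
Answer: $- \frac{394909}{12490} \approx -31.618$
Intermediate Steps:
$B{\left(d,Q \right)} = Q + d$
$b = - \frac{7719}{12490}$ ($b = \left(-141\right) \frac{1}{235} - \frac{45}{2498} = - \frac{3}{5} - \frac{45}{2498} = - \frac{7719}{12490} \approx -0.61801$)
$w{\left(c \right)} = 29 - c$ ($w{\left(c \right)} = 4 - \left(c - 25\right) = 4 - \left(-25 + c\right) = 29 - c$)
$b - w{\left(B{\left(2,-4 \right)} \right)} = - \frac{7719}{12490} - \left(29 - \left(-4 + 2\right)\right) = - \frac{7719}{12490} - \left(29 - -2\right) = - \frac{7719}{12490} - \left(29 + 2\right) = - \frac{7719}{12490} - 31 = - \frac{394909}{12490}$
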